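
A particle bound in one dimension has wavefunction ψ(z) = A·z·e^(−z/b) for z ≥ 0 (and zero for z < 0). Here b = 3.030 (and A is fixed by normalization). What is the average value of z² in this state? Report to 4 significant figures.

The expectation value is the |ψ|²-weighted average of z^2: ∫ z^2|ψ|² dz.
Using ∫₀^∞ zⁿ e^(−αz) dz = n!/αⁿ⁺¹, evaluating both integrals, ⟨z²⟩ = 3·b^2.
With b = 3.030, ⟨z^2⟩ = 27.543.

⟨z^2⟩ ≈ 27.54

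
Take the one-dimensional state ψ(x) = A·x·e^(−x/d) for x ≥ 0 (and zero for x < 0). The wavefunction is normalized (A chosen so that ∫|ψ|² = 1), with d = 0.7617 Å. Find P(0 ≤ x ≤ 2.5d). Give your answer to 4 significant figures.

|ψ|² is the probability density, so P = ∫_{0}^{2.5d} |ψ|² dx.
Since A² = 1/(d^3/4), this is the region integral divided by the full normalization integral.
Substituting u = x/d, A² and the length scale cancel in the ratio: P = ∫_{0}^{2.5} u^2·e^(-2·u) du / ∫_{0}^{∞} u^2·e^(-2·u) du.
With ∫ u^2·e^(-2·u) du = -(2·u^2 + 2·u + 1)·e^(-2·u)/4 + C, the region integral is 1/4 - 37·e^(-5)/8 and the full one is 1/4.
The result is P = 0.87535.

P ≈ 0.8753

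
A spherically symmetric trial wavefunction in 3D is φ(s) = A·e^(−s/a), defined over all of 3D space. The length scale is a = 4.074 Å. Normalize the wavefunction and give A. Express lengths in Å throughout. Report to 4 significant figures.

We need A² ∫|f|² 4πs² ds = 1, taking the integral from 0 to ∞.
With ∫₀^∞ s^2 e^(−αs) ds = 2!/α^3, carrying out the integral gives A² · π·a^3.
So A² = (π·a^3)^(−1).
With a = 4.074: A² = 0.0047075 and A = 0.068611.

A ≈ 0.06861 Å^(-3/2)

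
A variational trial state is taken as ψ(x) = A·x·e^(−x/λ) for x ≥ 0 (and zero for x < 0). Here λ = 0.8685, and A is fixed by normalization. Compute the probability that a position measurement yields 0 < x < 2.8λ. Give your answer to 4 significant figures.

The probability is P = ∫ |ψ|² dx over [0, 2.8λ].
Since A² = 1/(λ^3/4), this is the region integral divided by the full normalization integral.
In terms of u = x/λ (A² and the length scale cancel between numerator and denominator), P = [∫_{0}^{2.8} u^2·e^(-2·u) du] / [∫_{0}^{∞} u^2·e^(-2·u) du].
An antiderivative of u^2·e^(-2·u) is -(2·u^2 + 2·u + 1)·e^(-2·u)/4; evaluating from 0 to 2.8 gives 1/4 - 557·e^(-28/5)/100, while the full integral is 1/4.
The result is P = 0.91761.

P ≈ 0.9176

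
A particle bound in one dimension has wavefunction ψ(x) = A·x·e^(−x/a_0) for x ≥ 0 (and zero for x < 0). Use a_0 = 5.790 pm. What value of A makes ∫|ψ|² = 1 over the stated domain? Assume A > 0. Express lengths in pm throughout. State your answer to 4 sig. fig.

The normalization condition is ∫|ψ|² dx = 1 from 0 to ∞.
Recall ∫₀^∞ x^m e^(−x/β) dx = m!·β^(m+1), ∫|ψ|² dx = A²·(a_0^3/4).
Hence A² = 1/[a_0^3/4].
With a_0 = 5.790: A² = 0.020607 and A = 0.14355.

A ≈ 0.1436 pm^(-3/2)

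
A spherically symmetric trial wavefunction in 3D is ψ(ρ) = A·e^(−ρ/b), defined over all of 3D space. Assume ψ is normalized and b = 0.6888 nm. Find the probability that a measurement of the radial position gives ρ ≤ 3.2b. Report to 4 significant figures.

Integrate the radial probability density 4πρ²|ψ|² over ρ ≤ 3.2b.
A² is fixed by ∫₀^∞ 4πρ²|ψ|² dρ = 1, i.e. A² = (π·b^3)^(−1).
Substituting u = ρ/b, A², 4π and the length scale all cancel in the ratio: P = ∫_{0}^{3.2} u^2·e^(-2·u) du / ∫_{0}^{∞} u^2·e^(-2·u) du.
With ∫ u^2·e^(-2·u) du = -(2·u^2 + 2·u + 1)·e^(-2·u)/4 + C, the region integral is 1/4 - 697·e^(-32/5)/100 and the full one is 1/4.
This evaluates to P = 0.95368.

P ≈ 0.9537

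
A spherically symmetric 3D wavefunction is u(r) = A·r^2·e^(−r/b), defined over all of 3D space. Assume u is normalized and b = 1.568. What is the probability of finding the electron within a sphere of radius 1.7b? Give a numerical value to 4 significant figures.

Integrate the radial probability density 4πr²|u|² over r ≤ 1.7b.
The full normalization integral is A²·[45·π·b^7/2] = 1, fixing A².
Let t = r/b; then A², 4π and the length scale all cancel, so P = ∫_{0}^{1.7} t^6·e^(-2·t) dt ÷ ∫_{0}^{∞} t^6·e^(-2·t) dt.
With ∫ t^6·e^(-2·t) dt = -(4·t^6 + 12·t^5 + 30·t^4 + 60·t^3 + 90·t^2 + 90·t + 45)·e^(-2·t)/8 + C, the region integral is ≈ 0.325424 and the full one is 45/8.
Taking the ratio yields P = 0.057853.

P ≈ 0.05785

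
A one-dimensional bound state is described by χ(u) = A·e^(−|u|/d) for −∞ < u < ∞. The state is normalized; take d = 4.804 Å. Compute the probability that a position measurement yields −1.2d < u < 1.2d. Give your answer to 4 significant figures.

P ≈ 0.9093

|χ|² is the probability density, so P = ∫_{−1.2d}^{1.2d} |χ|² du.
Since A² = 1/(d), this is the region integral divided by the full normalization integral.
Both integrals are even about u = 0, so only the u ≥ 0 halves are needed (the factors of 2 cancel). In terms of t = u/d (A² and the length scale cancel between numerator and denominator), P = [∫_{0}^{1.2} e^(-2·t) dt] / [∫_{0}^{∞} e^(-2·t) dt].
Using ∫ e^(-2·t) dt = -e^(-2·t)/2, the numerator is 1/2 - e^(-12/5)/2 and the denominator is 1/2.
This works out to P = 0.90928.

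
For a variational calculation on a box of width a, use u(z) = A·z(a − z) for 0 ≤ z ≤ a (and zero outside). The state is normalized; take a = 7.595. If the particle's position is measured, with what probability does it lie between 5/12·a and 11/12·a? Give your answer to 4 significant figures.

P ≈ 0.6483

The probability is P = ∫ |u|² dz over [5/12·a, 11/12·a].
Since A² = 1/(a^5/30), this is the region integral divided by the full normalization integral.
In terms of t = z/a (A² and the length scale cancel between numerator and denominator), P = [∫_{5/12}^{11/12} t^2·(1 - t)^2 dt] / [∫_{0}^{1} t^2·(1 - t)^2 dt].
With ∫ t^2·(1 - t)^2 dt = t^3·(6·t^2 - 15·t + 10)/30 + C, the region integral is ≈ 0.0216098 and the full one is 1/30.
Evaluating gives P = 4481/6912.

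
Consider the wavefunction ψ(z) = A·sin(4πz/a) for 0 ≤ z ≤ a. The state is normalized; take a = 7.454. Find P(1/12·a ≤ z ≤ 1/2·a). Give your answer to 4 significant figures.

P = ∫_{1/12·a}^{1/2·a} |ψ(z)|² dz.
Since A² = 1/(a/2), this is the region integral divided by the full normalization integral.
Substituting u = z/a, A² and the length scale cancel in the ratio: P = ∫_{1/12}^{1/2} sin(4·π·u)^2 du / ∫_{0}^{1} sin(4·π·u)^2 du.
With ∫ sin(4·π·u)^2 du = u/2 - sin(4·π·u)·cos(4·π·u)/(8·π) + C, the region integral is √(3)/(32·π) + 5/24 and the full one is 1/2.
Taking the ratio, P = √(3)/(16·π) + 5/12.

P ≈ 0.4511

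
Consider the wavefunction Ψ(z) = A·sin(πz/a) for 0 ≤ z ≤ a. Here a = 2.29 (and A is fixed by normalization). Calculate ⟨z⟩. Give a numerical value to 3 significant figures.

⟨z⟩ = ∫ z |Ψ|² dz over the full domain.
Evaluating both integrals, ⟨z⟩ = a/2.
With a = 2.29, ⟨z⟩ = 1.145.

⟨z⟩ ≈ 1.15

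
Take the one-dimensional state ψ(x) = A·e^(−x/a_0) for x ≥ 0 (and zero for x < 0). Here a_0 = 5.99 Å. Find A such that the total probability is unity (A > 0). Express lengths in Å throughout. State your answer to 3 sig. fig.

A ≈ 0.578 Å^(-1/2)

Normalization requires ∫|ψ|² dx = 1, integrated from 0 to ∞.
Using ∫₀^∞ xⁿ e^(−αx) dx = n!/αⁿ⁺¹, with ψ = A·e^(−x/a_0), the integral evaluates to A²·[a_0/2].
Hence A² = 1/[a_0/2].
With a_0 = 5.99: A² = 0.3339 and A = 0.5778.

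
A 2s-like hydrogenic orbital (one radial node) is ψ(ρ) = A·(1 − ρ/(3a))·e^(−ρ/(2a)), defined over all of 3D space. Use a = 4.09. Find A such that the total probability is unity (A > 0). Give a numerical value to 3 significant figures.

Require ∫ |ψ|² 4πρ² dρ = 1 over the whole domain.
In 3D with spherical symmetry the volume element is 4πρ² dρ.
With ψ = A·(1 − ρ/(3a))·e^(−ρ/(2a)), the integral evaluates to A²·[8·π·a^3/3].
With a = 4.09: A² = 0.001745 and A = 0.04177.

A ≈ 0.0418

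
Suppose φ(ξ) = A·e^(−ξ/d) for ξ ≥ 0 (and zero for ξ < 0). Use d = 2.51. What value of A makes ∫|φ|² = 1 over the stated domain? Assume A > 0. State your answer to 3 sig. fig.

A ≈ 0.893

Normalization requires ∫|φ|² dξ = 1, integrated from 0 to ∞.
∫|φ|² dξ = A²·(d/2).
So A² = (d/2)^(−1).
Plugging in d = 2.51 yields A = 0.8926.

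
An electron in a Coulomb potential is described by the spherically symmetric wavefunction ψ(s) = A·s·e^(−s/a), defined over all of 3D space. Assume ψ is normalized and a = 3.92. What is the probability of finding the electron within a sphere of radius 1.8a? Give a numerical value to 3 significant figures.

Integrate the radial probability density 4πs²|ψ|² over s ≤ 1.8a.
A² is fixed by ∫₀^∞ 4πs²|ψ|² ds = 1, i.e. A² = (3·π·a^5)^(−1).
Let u = s/a; then A², 4π and the length scale all cancel, so P = ∫_{0}^{1.8} u^4·e^(-2·u) du ÷ ∫_{0}^{∞} u^4·e^(-2·u) du.
An antiderivative of u^4·e^(-2·u) is -(u^4/2 + u^3 + 3·u^2/2 + 3·u/2 + 3/4)·e^(-2·u); evaluating from 0 to 1.8 gives ≈ 0.22017, while the full integral is 3/4.
Taking the ratio yields P = 0.2936.

P ≈ 0.294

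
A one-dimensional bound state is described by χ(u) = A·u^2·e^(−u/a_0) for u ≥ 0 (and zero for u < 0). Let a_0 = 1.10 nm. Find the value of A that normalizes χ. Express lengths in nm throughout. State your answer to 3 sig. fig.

A ≈ 0.910 nm^(-5/2)

We need A² ∫|f|² du = 1, taking the integral from 0 to ∞.
With ∫₀^∞ u^4 e^(−αu) du = 4!/α^5, the integral (without the A² prefactor) comes out to 3·a_0^5/4.
So A² = (3·a_0^5/4)^(−1).
Plugging in a_0 = 1.10 yields A = 0.9099.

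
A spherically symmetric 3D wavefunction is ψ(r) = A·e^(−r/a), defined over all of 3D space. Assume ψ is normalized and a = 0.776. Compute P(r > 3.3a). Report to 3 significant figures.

Integrate the radial probability density 4πr²|ψ|² over r > 3.3a.
A² is fixed by ∫₀^∞ 4πr²|ψ|² dr = 1, i.e. A² = (π·a^3)^(−1).
Let u = r/a; then A², 4π and the length scale all cancel, so P = ∫_{3.3}^{∞} u^2·e^(-2·u) du ÷ ∫_{0}^{∞} u^2·e^(-2·u) du.
With ∫ u^2·e^(-2·u) du = -(2·u^2 + 2·u + 1)·e^(-2·u)/4 + C, the region integral is 1469·e^(-33/5)/200 and the full one is 1/4.
This evaluates to P = 0.03997.

P ≈ 0.0400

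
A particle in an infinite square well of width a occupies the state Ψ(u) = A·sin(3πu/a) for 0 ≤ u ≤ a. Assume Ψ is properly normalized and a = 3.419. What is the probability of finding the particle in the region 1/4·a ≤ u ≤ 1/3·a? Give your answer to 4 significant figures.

P ≈ 0.03028

The probability is P = ∫ |Ψ|² du over [1/4·a, 1/3·a].
With A² fixed by ∫|Ψ|² = 1, i.e. A² = (a/2)^(−1), substitute and integrate.
Substituting t = u/a, A² and the length scale cancel in the ratio: P = ∫_{1/4}^{1/3} sin(3·π·t)^2 dt / ∫_{0}^{1} sin(3·π·t)^2 dt.
With ∫ sin(3·π·t)^2 dt = t/2 - sin(6·π·t)/(12·π) + C, the region integral is 1/24 - 1/(12·π) and the full one is 1/2.
This works out to P = (-2 + π)/(12·π).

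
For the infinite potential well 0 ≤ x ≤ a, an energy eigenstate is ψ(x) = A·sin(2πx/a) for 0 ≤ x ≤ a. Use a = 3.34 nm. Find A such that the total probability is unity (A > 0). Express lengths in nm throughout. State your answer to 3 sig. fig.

A ≈ 0.774 nm^(-1/2)

The normalization condition is ∫|ψ|² dx = 1 from 0 to a.
With ∫₀^a sin²(nπx/a) dx = a/2, ∫|ψ|² dx = A²·(a/2).
So A² = (a/2)^(−1).
With a = 3.34: A² = 0.5988 and A = 0.7738.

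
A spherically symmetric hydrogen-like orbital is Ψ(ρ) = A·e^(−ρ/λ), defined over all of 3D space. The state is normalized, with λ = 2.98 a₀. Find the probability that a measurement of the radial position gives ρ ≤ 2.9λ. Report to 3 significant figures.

P ≈ 0.928

Integrate the radial probability density 4πρ²|Ψ|² over ρ ≤ 2.9λ.
Normalization gives A² = 1/(π·λ^3).
Substituting u = ρ/λ, A², 4π and the length scale all cancel in the ratio: P = ∫_{0}^{2.9} u^2·e^(-2·u) du / ∫_{0}^{∞} u^2·e^(-2·u) du.
With ∫ u^2·e^(-2·u) du = -(2·u^2 + 2·u + 1)·e^(-2·u)/4 + C, the region integral is 1/4 - 1181·e^(-29/5)/200 and the full one is 1/4.
This evaluates to P = 0.9285.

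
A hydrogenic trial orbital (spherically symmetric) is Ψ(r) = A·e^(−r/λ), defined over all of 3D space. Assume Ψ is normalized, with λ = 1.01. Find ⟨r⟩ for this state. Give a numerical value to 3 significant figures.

⟨r⟩ ≈ 1.52

⟨r⟩ = ∫ r |Ψ|² 4πr² dr over the full domain.
Using ∫₀^∞ rⁿ e^(−αr) dr = n!/αⁿ⁺¹, evaluating both integrals, ⟨r⟩ = 3·λ/2.
With λ = 1.01, ⟨r⟩ = 1.515.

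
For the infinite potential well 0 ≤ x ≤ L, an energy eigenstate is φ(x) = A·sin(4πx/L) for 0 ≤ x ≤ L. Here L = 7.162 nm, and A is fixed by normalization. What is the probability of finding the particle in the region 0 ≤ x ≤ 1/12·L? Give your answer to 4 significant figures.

The probability is P = ∫ |φ|² dx over [0, 1/12·L].
With A² fixed by ∫|φ|² = 1, i.e. A² = (L/2)^(−1), substitute and integrate.
Substituting u = x/L, A² and the length scale cancel in the ratio: P = ∫_{0}^{1/12} sin(4·π·u)^2 du / ∫_{0}^{1} sin(4·π·u)^2 du.
With ∫ sin(4·π·u)^2 du = u/2 - sin(4·π·u)·cos(4·π·u)/(8·π) + C, the region integral is -√(3)/(32·π) + 1/24 and the full one is 1/2.
This works out to P = (-√(3)/16 + π/12)/π.

P ≈ 0.04888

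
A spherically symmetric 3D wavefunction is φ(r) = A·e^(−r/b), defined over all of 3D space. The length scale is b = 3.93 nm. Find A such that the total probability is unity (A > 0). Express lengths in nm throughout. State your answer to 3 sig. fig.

We need A² ∫|f|² 4πr² dr = 1, taking the integral from 0 to ∞.
In 3D with spherical symmetry the volume element is 4πr² dr.
The integral (without the A² prefactor) comes out to π·b^3.
So A² = (π·b^3)^(−1).
Plugging in b = 3.93 yields A = 0.07242.

A ≈ 0.0724 nm^(-3/2)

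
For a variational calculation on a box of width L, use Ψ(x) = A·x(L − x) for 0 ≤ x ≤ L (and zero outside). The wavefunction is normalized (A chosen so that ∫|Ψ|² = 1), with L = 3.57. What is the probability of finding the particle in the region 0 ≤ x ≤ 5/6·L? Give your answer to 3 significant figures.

P ≈ 0.965

|Ψ|² is the probability density, so P = ∫_{0}^{5/6·L} |Ψ|² dx.
The normalization integral ∫|Ψ|²dx over the whole domain equals L^5/30·A², and A² cancels in the ratio.
Let u = x/L; then A² and the length scale cancel, so P = ∫_{0}^{5/6} u^2·(1 - u)^2 du ÷ ∫_{0}^{1} u^2·(1 - u)^2 du.
With ∫ u^2·(1 - u)^2 du = u^3·(6·u^2 - 15·u + 10)/30 + C, the region integral is 125/3888 and the full one is 1/30.
Evaluating gives P = 625/648.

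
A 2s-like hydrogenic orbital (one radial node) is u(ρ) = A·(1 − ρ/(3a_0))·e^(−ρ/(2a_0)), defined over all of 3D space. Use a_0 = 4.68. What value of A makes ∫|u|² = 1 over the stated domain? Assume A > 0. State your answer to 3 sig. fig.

The normalization condition is ∫|u|² 4πρ² dρ = 1 from 0 to ∞.
Using ∫₀^∞ ρⁿ e^(−αρ) dρ = n!/αⁿ⁺¹, the integral (without the A² prefactor) comes out to 8·π·a_0^3/3.
So A² = (8·π·a_0^3/3)^(−1).
Plugging in a_0 = 4.68 yields A = 0.03412.

A ≈ 0.0341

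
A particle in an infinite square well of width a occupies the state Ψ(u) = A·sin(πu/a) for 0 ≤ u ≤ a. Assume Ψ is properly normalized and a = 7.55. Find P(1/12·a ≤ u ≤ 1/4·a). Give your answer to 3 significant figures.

P ≈ 0.0871

|Ψ|² is the probability density, so P = ∫_{1/12·a}^{1/4·a} |Ψ|² du.
The normalization integral ∫|Ψ|²du over the whole domain equals a/2·A², and A² cancels in the ratio.
Substituting t = u/a, A² and the length scale cancel in the ratio: P = ∫_{1/12}^{1/4} sin(π·t)^2 dt / ∫_{0}^{1} sin(π·t)^2 dt.
Using ∫ sin(π·t)^2 dt = t/2 - sin(2·π·t)/(4·π), the numerator is 1/12 - 1/(8·π) and the denominator is 1/2.
Taking the ratio, P = (-3 + 2·π)/(12·π).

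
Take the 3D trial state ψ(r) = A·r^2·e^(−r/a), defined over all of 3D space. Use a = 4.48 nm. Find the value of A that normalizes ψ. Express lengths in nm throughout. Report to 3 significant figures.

A ≈ 0.000625 nm^(-7/2)

The normalization condition is ∫|ψ|² 4πr² dr = 1 from 0 to ∞.
The angular integral contributes 4π, leaving ∫₀^∞ r²|ψ|² dr.
The integral (without the A² prefactor) comes out to 45·π·a^7/2.
Substituting a = 4.48 gives A² = 3.906E-7, so A = 0.0006250.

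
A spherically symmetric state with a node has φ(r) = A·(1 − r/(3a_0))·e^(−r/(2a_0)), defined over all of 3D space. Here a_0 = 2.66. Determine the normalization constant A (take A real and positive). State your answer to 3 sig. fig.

A ≈ 0.0796

We need A² ∫|f|² 4πr² dr = 1, taking the integral from 0 to ∞.
In 3D with spherical symmetry the volume element is 4πr² dr.
Recall ∫₀^∞ r^m e^(−r/β) dr = m!·β^(m+1), with φ = A·(1 − r/(3a_0))·e^(−r/(2a_0)), the integral evaluates to A²·[8·π·a_0^3/3].
Hence A² = 1/[8·π·a_0^3/3].
Plugging in a_0 = 2.66 yields A = 0.07964.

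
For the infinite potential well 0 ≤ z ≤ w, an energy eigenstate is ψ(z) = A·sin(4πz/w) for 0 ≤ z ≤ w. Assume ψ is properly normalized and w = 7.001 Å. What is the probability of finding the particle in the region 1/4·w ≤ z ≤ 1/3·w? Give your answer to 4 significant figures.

P = ∫_{1/4·w}^{1/3·w} |ψ(z)|² dz.
With A² fixed by ∫|ψ|² = 1, i.e. A² = (w/2)^(−1), substitute and integrate.
Substituting u = z/w, A² and the length scale cancel in the ratio: P = ∫_{1/4}^{1/3} sin(4·π·u)^2 du / ∫_{0}^{1} sin(4·π·u)^2 du.
Using ∫ sin(4·π·u)^2 du = u/2 - sin(4·π·u)·cos(4·π·u)/(8·π), the numerator is -√(3)/(32·π) + 1/24 and the denominator is 1/2.
This works out to P = (-√(3)/16 + π/12)/π.

P ≈ 0.04888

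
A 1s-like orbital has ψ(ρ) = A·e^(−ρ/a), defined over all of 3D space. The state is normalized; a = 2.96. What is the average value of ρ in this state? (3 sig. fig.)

The expectation value is the |ψ|²-weighted average of ρ: ∫ ρ|ψ|² 4πρ² dρ.
Using ∫₀^∞ ρⁿ e^(−αρ) dρ = n!/αⁿ⁺¹, since the A² factors cancel between numerator and denominator, ⟨ρ⟩ = 3·a/2.
With a = 2.96, ⟨ρ⟩ = 4.440.

⟨ρ⟩ ≈ 4.44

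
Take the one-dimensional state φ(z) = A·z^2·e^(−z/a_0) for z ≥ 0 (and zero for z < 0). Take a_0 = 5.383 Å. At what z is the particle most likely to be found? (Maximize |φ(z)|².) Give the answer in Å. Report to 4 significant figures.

The maximum of |φ(z)|² occurs where its derivative vanishes.
Solving yields z = 2·a_0.
With a_0 = 5.383, the most probable position is 10.766 Å.

z ≈ 10.77 Å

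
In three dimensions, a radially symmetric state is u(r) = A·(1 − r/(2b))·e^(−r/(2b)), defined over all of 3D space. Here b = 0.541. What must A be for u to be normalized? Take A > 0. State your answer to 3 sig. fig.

A ≈ 0.501

We need A² ∫|f|² 4πr² dr = 1, taking the integral from 0 to ∞.
Recall ∫₀^∞ r^m e^(−r/β) dr = m!·β^(m+1), the integral (without the A² prefactor) comes out to 8·π·b^3.
Setting this equal to 1 gives A² = 1/(8·π·b^3).
Plugging in b = 0.541 yields A = 0.5013.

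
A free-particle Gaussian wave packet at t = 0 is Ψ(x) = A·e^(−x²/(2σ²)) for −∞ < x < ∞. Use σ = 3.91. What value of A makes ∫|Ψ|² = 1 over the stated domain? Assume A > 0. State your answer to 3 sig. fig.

A ≈ 0.380

We need A² ∫|f|² dx = 1, taking the integral from −∞ to ∞.
With Ψ = A·e^(−x²/(2σ²)), the integral evaluates to A²·[√(π)·σ].
Plugging in σ = 3.91 yields A = 0.3799.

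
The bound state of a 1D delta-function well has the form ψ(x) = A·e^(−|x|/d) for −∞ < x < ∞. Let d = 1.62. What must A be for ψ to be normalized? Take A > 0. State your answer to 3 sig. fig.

A ≈ 0.786

Normalization requires ∫|ψ|² dx = 1, integrated from −∞ to ∞.
∫|ψ|² dx = A²·(d).
Setting this equal to 1 gives A² = 1/(d).
With d = 1.62: A² = 0.6173 and A = 0.7857.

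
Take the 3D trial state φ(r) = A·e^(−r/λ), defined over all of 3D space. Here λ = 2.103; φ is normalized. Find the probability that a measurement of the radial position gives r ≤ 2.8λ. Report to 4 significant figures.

P = ∫ |φ|² 4πr² dr over r ≤ 2.8λ.
Normalization gives A² = 1/(π·λ^3).
In terms of u = r/λ (A², 4π and the length scale all cancel between numerator and denominator), P = [∫_{0}^{2.8} u^2·e^(-2·u) du] / [∫_{0}^{∞} u^2·e^(-2·u) du].
With ∫ u^2·e^(-2·u) du = -(2·u^2 + 2·u + 1)·e^(-2·u)/4 + C, the region integral is 1/4 - 557·e^(-28/5)/100 and the full one is 1/4.
The region integral divided by the full integral gives P = 0.91761.

P ≈ 0.9176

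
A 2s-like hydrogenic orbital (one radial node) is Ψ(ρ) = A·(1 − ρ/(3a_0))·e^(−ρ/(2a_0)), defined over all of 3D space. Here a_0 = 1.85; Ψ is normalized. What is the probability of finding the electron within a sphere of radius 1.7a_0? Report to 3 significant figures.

P = ∫ |Ψ|² 4πρ² dρ over ρ ≤ 1.7a_0.
Normalization gives A² = 1/(8·π·a_0^3/3).
Substituting u = ρ/a_0, A², 4π and the length scale all cancel in the ratio: P = ∫_{0}^{1.7} u^2·(1 - u/3)^2·e^(-u) du / ∫_{0}^{∞} u^2·(1 - u/3)^2·e^(-u) du.
An antiderivative of u^2·(1 - u/3)^2·e^(-u) is (-u^4 + 2·u^3 - 3·u^2 - 6·u - 6)·e^(-u)/9; evaluating from 0 to 1.7 gives ≈ 0.19177, while the full integral is 2/3.
The region integral divided by the full integral gives P = 0.2877.

P ≈ 0.288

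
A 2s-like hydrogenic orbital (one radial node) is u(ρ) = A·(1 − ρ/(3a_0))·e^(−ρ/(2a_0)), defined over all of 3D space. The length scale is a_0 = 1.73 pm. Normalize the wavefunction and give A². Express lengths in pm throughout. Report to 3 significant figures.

Require ∫ |u|² 4πρ² dρ = 1 over the whole domain.
The angular integral contributes 4π, leaving ∫₀^∞ ρ²|u|² dρ.
∫|u|² 4πρ² dρ = A²·(8·π·a_0^3/3).
Setting this equal to 1 gives A² = 1/(8·π·a_0^3/3).
With a_0 = 1.73: A² = 0.02305 and A = 0.1518.

A^2 ≈ 0.0231 pm^(-3)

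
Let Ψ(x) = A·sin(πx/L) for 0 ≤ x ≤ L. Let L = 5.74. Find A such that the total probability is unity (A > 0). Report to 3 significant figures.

A ≈ 0.590

Normalization requires ∫|Ψ|² dx = 1, integrated from 0 to L.
With Ψ = A·sin(πx/L), the integral evaluates to A²·[L/2].
Hence A² = 1/[L/2].
Substituting L = 5.74 gives A² = 0.3484, so A = 0.5903.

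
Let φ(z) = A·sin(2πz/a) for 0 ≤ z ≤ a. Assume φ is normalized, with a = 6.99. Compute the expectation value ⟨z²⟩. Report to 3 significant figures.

By definition ⟨z²⟩ = ∫ z^2 |φ(z)|² dz.
Since the A² factors cancel between numerator and denominator, ⟨z²⟩ = -a^2/(8·π^2) + a^2/3.
Putting a = 6.99 gives 15.67.

⟨z^2⟩ ≈ 15.7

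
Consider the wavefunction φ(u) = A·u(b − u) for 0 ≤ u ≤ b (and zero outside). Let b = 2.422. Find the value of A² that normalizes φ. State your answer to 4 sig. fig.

A^2 ≈ 0.3600

Normalization requires ∫|φ|² du = 1, integrated from 0 to b.
Expanding the polynomial and integrating term by term, carrying out the integral gives A² · b^5/30.
Setting this equal to 1 gives A² = 1/(b^5/30).
With b = 2.422: A² = 0.35996 and A = 0.59996.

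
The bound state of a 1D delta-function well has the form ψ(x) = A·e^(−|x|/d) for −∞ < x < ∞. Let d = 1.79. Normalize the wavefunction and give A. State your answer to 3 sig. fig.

A ≈ 0.747

The normalization condition is ∫|ψ|² dx = 1 from −∞ to ∞.
Using ∫₀^∞ xⁿ e^(−αx) dx = n!/αⁿ⁺¹, the integral (without the A² prefactor) comes out to d.
Hence A² = 1/[d].
With d = 1.79: A² = 0.5587 and A = 0.7474.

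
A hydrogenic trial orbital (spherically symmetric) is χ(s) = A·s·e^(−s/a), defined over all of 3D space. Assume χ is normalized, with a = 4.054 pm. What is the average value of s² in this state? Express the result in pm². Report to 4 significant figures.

⟨s^2⟩ ≈ 123.3 pm^2

⟨s²⟩ = ∫ s^2 |χ|² 4πs² ds over the full domain.
Using ∫₀^∞ sⁿ e^(−αs) ds = n!/αⁿ⁺¹, since the A² factors cancel between numerator and denominator, ⟨s²⟩ = 15·a^2/2.
Putting a = 4.054 gives 123.26.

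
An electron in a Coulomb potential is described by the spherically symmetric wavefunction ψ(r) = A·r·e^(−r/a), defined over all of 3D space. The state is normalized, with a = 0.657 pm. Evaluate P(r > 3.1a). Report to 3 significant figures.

P ≈ 0.259

Integrate the radial probability density 4πr²|ψ|² over r > 3.1a.
Normalization gives A² = 1/(3·π·a^5).
In terms of u = r/a (A², 4π and the length scale all cancel between numerator and denominator), P = [∫_{3.1}^{∞} u^4·e^(-2·u) du] / [∫_{0}^{∞} u^4·e^(-2·u) du].
Using ∫ u^4·e^(-2·u) du = -(u^4/2 + u^3 + 3·u^2/2 + 3·u/2 + 3/4)·e^(-2·u), the numerator is ≈ 0.19438 and the denominator is 3/4.
This evaluates to P = 0.2592.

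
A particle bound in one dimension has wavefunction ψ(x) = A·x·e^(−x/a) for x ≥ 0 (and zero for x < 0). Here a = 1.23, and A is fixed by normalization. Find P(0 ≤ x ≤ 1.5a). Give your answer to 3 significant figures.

P ≈ 0.577

P = ∫_{0}^{1.5a} |ψ(x)|² dx.
Since A² = 1/(a^3/4), this is the region integral divided by the full normalization integral.
Substituting u = x/a, A² and the length scale cancel in the ratio: P = ∫_{0}^{1.5} u^2·e^(-2·u) du / ∫_{0}^{∞} u^2·e^(-2·u) du.
Using ∫ u^2·e^(-2·u) du = -(2·u^2 + 2·u + 1)·e^(-2·u)/4, the numerator is 1/4 - 17·e^(-3)/8 and the denominator is 1/4.
Evaluating gives P = 0.5768.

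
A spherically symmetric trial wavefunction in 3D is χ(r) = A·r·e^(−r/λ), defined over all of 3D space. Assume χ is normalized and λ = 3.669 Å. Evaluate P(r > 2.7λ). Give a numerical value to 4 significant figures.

With dV = 4πr²dr, the probability is ∫|χ|² dV over r > 2.7λ.
Normalization gives A² = 1/(3·π·λ^5).
In terms of u = r/λ (A², 4π and the length scale all cancel between numerator and denominator), P = [∫_{2.7}^{∞} u^4·e^(-2·u) du] / [∫_{0}^{∞} u^4·e^(-2·u) du].
Using ∫ u^4·e^(-2·u) du = -(u^4/2 + u^3 + 3·u^2/2 + 3·u/2 + 3/4)·e^(-2·u), the numerator is ≈ 0.279983 and the denominator is 3/4.
The region integral divided by the full integral gives P = 0.37331.

P ≈ 0.3733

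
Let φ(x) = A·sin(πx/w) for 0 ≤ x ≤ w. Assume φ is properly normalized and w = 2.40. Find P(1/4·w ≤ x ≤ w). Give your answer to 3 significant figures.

The probability is P = ∫ |φ|² dx over [1/4·w, w].
Since A² = 1/(w/2), this is the region integral divided by the full normalization integral.
Let u = x/w; then A² and the length scale cancel, so P = ∫_{1/4}^{1} sin(π·u)^2 du ÷ ∫_{0}^{1} sin(π·u)^2 du.
With ∫ sin(π·u)^2 du = u/2 - sin(2·π·u)/(4·π) + C, the region integral is 1/(4·π) + 3/8 and the full one is 1/2.
This works out to P = (2 + 3·π)/(4·π).

P ≈ 0.909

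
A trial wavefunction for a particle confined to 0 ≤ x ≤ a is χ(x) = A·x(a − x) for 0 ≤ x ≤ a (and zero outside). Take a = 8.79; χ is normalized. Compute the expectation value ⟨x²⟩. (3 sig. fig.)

⟨x²⟩ = ∫ x^2 |χ|² dx over the full domain.
Expanding the polynomial and integrating term by term, the ratio of the moment integral to the normalization integral gives ⟨x²⟩ = 2·a^2/7.
With a = 8.79, ⟨x^2⟩ = 22.08.

⟨x^2⟩ ≈ 22.1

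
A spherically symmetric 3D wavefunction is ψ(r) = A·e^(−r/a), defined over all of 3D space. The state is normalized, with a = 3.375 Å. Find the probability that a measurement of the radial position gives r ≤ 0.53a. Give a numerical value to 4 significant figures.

P ≈ 0.09166

Integrate the radial probability density 4πr²|ψ|² over r ≤ 0.53a.
The full normalization integral is A²·[π·a^3] = 1, fixing A².
Let u = r/a; then A², 4π and the length scale all cancel, so P = ∫_{0}^{0.53} u^2·e^(-2·u) du ÷ ∫_{0}^{∞} u^2·e^(-2·u) du.
Using ∫ u^2·e^(-2·u) du = -(2·u^2 + 2·u + 1)·e^(-2·u)/4, the numerator is ≈ 0.0229155 and the denominator is 1/4.
This evaluates to P = 0.091662.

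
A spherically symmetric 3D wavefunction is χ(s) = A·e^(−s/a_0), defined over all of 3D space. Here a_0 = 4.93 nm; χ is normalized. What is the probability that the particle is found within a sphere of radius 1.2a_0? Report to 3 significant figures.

P = ∫ |χ|² 4πs² ds over s ≤ 1.2a_0.
Normalization gives A² = 1/(π·a_0^3).
Let u = s/a_0; then A², 4π and the length scale all cancel, so P = ∫_{0}^{1.2} u^2·e^(-2·u) du ÷ ∫_{0}^{∞} u^2·e^(-2·u) du.
With ∫ u^2·e^(-2·u) du = -(2·u^2 + 2·u + 1)·e^(-2·u)/4 + C, the region integral is 1/4 - 157·e^(-12/5)/100 and the full one is 1/4.
The region integral divided by the full integral gives P = 0.4303.

P ≈ 0.430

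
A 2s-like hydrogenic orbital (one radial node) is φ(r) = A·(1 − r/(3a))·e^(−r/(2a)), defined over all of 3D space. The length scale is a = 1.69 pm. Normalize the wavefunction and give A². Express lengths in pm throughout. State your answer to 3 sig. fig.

Normalization requires ∫|φ|² 4πr² dr = 1, integrated from 0 to ∞.
Recall ∫₀^∞ r^m e^(−r/β) dr = m!·β^(m+1), with φ = A·(1 − r/(3a))·e^(−r/(2a)), the integral evaluates to A²·[8·π·a^3/3].
So A² = (8·π·a^3/3)^(−1).
Plugging in a = 1.69 yields A = 0.1573.

A^2 ≈ 0.0247 pm^(-3)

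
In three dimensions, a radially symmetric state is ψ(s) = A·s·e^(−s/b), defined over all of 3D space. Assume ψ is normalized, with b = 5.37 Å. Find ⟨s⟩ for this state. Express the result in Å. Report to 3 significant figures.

The expectation value is the |ψ|²-weighted average of s: ∫ s|ψ|² 4πs² ds.
Recall ∫₀^∞ s^m e^(−s/β) ds = m!·β^(m+1), evaluating both integrals, ⟨s⟩ = 5·b/2.
With b = 5.37, ⟨s⟩ = 13.43.

⟨s⟩ ≈ 13.4 Å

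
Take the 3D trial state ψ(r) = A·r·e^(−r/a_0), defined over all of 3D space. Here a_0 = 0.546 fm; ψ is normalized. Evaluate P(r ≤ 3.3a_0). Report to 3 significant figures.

P ≈ 0.787

With dV = 4πr²dr, the probability is ∫|ψ|² dV over r ≤ 3.3a_0.
Normalization gives A² = 1/(3·π·a_0^5).
In terms of u = r/a_0 (A², 4π and the length scale all cancel between numerator and denominator), P = [∫_{0}^{3.3} u^4·e^(-2·u) du] / [∫_{0}^{∞} u^4·e^(-2·u) du].
An antiderivative of u^4·e^(-2·u) is -(u^4/2 + u^3 + 3·u^2/2 + 3·u/2 + 3/4)·e^(-2·u); evaluating from 0 to 3.3 gives ≈ 0.59047, while the full integral is 3/4.
Taking the ratio yields P = 0.7873.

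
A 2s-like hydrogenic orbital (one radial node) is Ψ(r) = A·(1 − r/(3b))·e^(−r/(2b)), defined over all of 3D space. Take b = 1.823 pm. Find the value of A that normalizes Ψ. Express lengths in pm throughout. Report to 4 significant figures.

Require ∫ |Ψ|² 4πr² dr = 1 over the whole domain.
(Spherical symmetry: dV = 4πr² dr.)
Recall ∫₀^∞ r^m e^(−r/β) dr = m!·β^(m+1), ∫|Ψ|² 4πr² dr = A²·(8·π·b^3/3).
So A² = (8·π·b^3/3)^(−1).
Plugging in b = 1.823 yields A = 0.14037.

A ≈ 0.1404 pm^(-3/2)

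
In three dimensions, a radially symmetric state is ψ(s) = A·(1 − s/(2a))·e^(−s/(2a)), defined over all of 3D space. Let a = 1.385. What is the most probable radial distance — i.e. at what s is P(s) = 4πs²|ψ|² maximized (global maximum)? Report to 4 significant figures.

s ≈ 7.252

The maximum of P(s) = 4πs²|ψ|² occurs where its derivative vanishes.
Solving yields s = a·(√(5) + 3).
With a = 1.385, the most probable radial distance is 7.2520.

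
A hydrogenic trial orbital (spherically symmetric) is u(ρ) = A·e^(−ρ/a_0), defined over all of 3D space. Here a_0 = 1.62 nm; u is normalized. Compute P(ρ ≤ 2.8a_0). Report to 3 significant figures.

P ≈ 0.918

With dV = 4πρ²dρ, the probability is ∫|u|² dV over ρ ≤ 2.8a_0.
The full normalization integral is A²·[π·a_0^3] = 1, fixing A².
In terms of t = ρ/a_0 (A², 4π and the length scale all cancel between numerator and denominator), P = [∫_{0}^{2.8} t^2·e^(-2·t) dt] / [∫_{0}^{∞} t^2·e^(-2·t) dt].
With ∫ t^2·e^(-2·t) dt = -(2·t^2 + 2·t + 1)·e^(-2·t)/4 + C, the region integral is 1/4 - 557·e^(-28/5)/100 and the full one is 1/4.
This evaluates to P = 0.9176.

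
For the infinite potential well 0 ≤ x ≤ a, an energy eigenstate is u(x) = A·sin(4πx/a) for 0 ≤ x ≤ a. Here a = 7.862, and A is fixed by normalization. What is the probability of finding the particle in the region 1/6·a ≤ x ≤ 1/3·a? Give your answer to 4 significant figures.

P ≈ 0.09775

|u|² is the probability density, so P = ∫_{1/6·a}^{1/3·a} |u|² dx.
With A² fixed by ∫|u|² = 1, i.e. A² = (a/2)^(−1), substitute and integrate.
In terms of t = x/a (A² and the length scale cancel between numerator and denominator), P = [∫_{1/6}^{1/3} sin(4·π·t)^2 dt] / [∫_{0}^{1} sin(4·π·t)^2 dt].
An antiderivative of sin(4·π·t)^2 is t/2 - sin(4·π·t)·cos(4·π·t)/(8·π); evaluating from 1/6 to 1/3 gives -√(3)/(16·π) + 1/12, while the full integral is 1/2.
This works out to P = (-√(3)/8 + π/6)/π.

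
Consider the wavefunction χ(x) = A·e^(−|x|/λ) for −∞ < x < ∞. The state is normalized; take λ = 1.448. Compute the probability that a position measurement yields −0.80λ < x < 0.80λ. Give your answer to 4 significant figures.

|χ|² is the probability density, so P = ∫_{−0.80λ}^{0.80λ} |χ|² dx.
With A² fixed by ∫|χ|² = 1, i.e. A² = (λ)^(−1), substitute and integrate.
Both integrals are even about x = 0, so only the x ≥ 0 halves are needed (the factors of 2 cancel). Let u = x/λ; then A² and the length scale cancel, so P = ∫_{0}^{0.80} e^(-2·u) du ÷ ∫_{0}^{∞} e^(-2·u) du.
With ∫ e^(-2·u) du = -e^(-2·u)/2 + C, the region integral is 1/2 - e^(-8/5)/2 and the full one is 1/2.
This works out to P = 0.79810.

P ≈ 0.7981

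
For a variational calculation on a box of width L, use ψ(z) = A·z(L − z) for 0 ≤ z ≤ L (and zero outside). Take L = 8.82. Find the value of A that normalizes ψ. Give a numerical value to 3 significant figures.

Require ∫ |ψ|² dz = 1 over the whole domain.
Expanding the polynomial and integrating term by term, ∫|ψ|² dz = A²·(L^5/30).
Setting this equal to 1 gives A² = 1/(L^5/30).
Plugging in L = 8.82 yields A = 0.02371.

A ≈ 0.0237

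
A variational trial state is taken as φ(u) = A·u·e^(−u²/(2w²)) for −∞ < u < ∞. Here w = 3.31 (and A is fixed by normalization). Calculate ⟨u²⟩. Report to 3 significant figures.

⟨u²⟩ = ∫ u^2 |φ|² du over the full domain.
The ratio of the moment integral to the normalization integral gives ⟨u²⟩ = 3·w^2/2.
Putting w = 3.31 gives 16.43.

⟨u^2⟩ ≈ 16.4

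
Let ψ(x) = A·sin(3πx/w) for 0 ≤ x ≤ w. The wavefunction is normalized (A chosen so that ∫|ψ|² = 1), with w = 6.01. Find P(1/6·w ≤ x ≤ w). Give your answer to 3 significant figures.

P ≈ 0.833

P = ∫_{1/6·w}^{w} |ψ(x)|² dx.
With A² fixed by ∫|ψ|² = 1, i.e. A² = (w/2)^(−1), substitute and integrate.
In terms of u = x/w (A² and the length scale cancel between numerator and denominator), P = [∫_{1/6}^{1} sin(3·π·u)^2 du] / [∫_{0}^{1} sin(3·π·u)^2 du].
Using ∫ sin(3·π·u)^2 du = u/2 - sin(6·π·u)/(12·π), the numerator is 5/12 and the denominator is 1/2.
Evaluating gives P = 5/6.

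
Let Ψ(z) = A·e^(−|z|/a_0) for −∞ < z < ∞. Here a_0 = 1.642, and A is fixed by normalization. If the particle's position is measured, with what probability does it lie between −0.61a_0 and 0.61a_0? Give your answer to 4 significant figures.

The probability is P = ∫ |Ψ|² dz over [−0.61a_0, 0.61a_0].
With A² fixed by ∫|Ψ|² = 1, i.e. A² = (a_0)^(−1), substitute and integrate.
Both integrals are even about z = 0, so only the z ≥ 0 halves are needed (the factors of 2 cancel). Let u = z/a_0; then A² and the length scale cancel, so P = ∫_{0}^{0.61} e^(-2·u) du ÷ ∫_{0}^{∞} e^(-2·u) du.
An antiderivative of e^(-2·u) is -e^(-2·u)/2; evaluating from 0 to 0.61 gives 1/2 - e^(-61/50)/2, while the full integral is 1/2.
This works out to P = 0.70477.

P ≈ 0.7048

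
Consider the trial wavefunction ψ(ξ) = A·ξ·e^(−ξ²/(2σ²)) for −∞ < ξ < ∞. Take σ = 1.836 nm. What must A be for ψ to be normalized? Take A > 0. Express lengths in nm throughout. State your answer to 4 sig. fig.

We need A² ∫|f|² dξ = 1, taking the integral from −∞ to ∞.
Using the Gaussian integral ∫_{−∞}^{∞} e^(−αξ²) dξ = √(π/α), ∫|ψ|² dξ = A²·(√(π)·σ^3/2).
Substituting σ = 1.836 gives A² = 0.18232, so A = 0.42699.

A ≈ 0.4270 nm^(-3/2)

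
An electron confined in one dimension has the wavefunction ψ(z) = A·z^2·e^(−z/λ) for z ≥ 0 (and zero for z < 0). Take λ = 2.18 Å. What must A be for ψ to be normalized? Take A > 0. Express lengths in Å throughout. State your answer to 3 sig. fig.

A ≈ 0.165 Å^(-5/2)

Require ∫ |ψ|² dz = 1 over the whole domain.
With ψ = A·z^2·e^(−z/λ), the integral evaluates to A²·[3·λ^5/4].
With λ = 2.18: A² = 0.02708 and A = 0.1646.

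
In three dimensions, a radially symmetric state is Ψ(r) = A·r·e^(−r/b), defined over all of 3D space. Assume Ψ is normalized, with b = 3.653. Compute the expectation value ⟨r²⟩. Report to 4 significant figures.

⟨r^2⟩ ≈ 100.1

⟨r²⟩ = ∫ r^2 |Ψ|² 4πr² dr over the full domain.
Evaluating both integrals, ⟨r²⟩ = 15·b^2/2.
With b = 3.653, ⟨r^2⟩ = 100.08.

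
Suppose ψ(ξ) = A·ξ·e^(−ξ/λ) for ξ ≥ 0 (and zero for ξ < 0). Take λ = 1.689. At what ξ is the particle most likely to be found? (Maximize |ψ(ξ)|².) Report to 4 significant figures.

Differentiate |ψ(ξ)|² with respect to ξ and set to zero.
This gives ξ = λ.
With λ = 1.689, the most probable position is 1.6890.

ξ ≈ 1.689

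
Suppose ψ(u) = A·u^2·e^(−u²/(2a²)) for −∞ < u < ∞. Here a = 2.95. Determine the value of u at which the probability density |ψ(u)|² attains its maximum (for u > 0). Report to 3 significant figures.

u ≈ 4.17

Differentiate |ψ(u)|² with respect to u and set to zero.
This gives u = √(2)·a.
With a = 2.95, the value of u > 0 at which the probability density is greatest is 4.172.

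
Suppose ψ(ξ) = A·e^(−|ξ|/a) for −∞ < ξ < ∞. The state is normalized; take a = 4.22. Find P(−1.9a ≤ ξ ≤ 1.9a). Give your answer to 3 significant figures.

P = ∫_{−1.9a}^{1.9a} |ψ(ξ)|² dξ.
Since A² = 1/(a), this is the region integral divided by the full normalization integral.
Both integrals are even about ξ = 0, so only the ξ ≥ 0 halves are needed (the factors of 2 cancel). Substituting u = ξ/a, A² and the length scale cancel in the ratio: P = ∫_{0}^{1.9} e^(-2·u) du / ∫_{0}^{∞} e^(-2·u) du.
Using ∫ e^(-2·u) du = -e^(-2·u)/2, the numerator is 1/2 - e^(-19/5)/2 and the denominator is 1/2.
Taking the ratio, P = 0.9776.

P ≈ 0.978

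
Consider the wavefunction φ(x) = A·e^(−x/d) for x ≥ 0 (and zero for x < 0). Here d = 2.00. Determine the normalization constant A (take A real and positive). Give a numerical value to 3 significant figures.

A ≈ 1.00

Normalization requires ∫|φ|² dx = 1, integrated from 0 to ∞.
∫|φ|² dx = A²·(d/2).
So A² = (d/2)^(−1).
Substituting d = 2.00 gives A² = 1.000, so A = 1.000.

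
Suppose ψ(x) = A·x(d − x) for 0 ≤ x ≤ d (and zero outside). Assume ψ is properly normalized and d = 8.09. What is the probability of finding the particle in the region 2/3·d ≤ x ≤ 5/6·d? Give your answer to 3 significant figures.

P ≈ 0.174

P = ∫_{2/3·d}^{5/6·d} |ψ(x)|² dx.
Since A² = 1/(d^5/30), this is the region integral divided by the full normalization integral.
In terms of u = x/d (A² and the length scale cancel between numerator and denominator), P = [∫_{2/3}^{5/6} u^2·(1 - u)^2 du] / [∫_{0}^{1} u^2·(1 - u)^2 du].
Using ∫ u^2·(1 - u)^2 du = u^3·(6·u^2 - 15·u + 10)/30, the numerator is ≈ 0.0058128 and the denominator is 1/30.
Evaluating gives P = 113/648.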